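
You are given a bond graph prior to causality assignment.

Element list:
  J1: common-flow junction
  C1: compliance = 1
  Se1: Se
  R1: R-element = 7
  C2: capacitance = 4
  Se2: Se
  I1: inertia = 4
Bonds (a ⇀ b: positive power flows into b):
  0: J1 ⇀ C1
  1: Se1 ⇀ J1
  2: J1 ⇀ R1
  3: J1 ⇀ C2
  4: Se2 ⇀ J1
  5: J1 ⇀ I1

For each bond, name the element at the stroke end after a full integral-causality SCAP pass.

β1 stroke→J1  (Se1: effort source, stroke at far end)
β4 stroke→J1  (Se2 fixes effort; stroke away)
β0 stroke→J1  (C1: C, integral causality)
β3 stroke→J1  (prefer integral on C2)
β5 stroke→I1  (I1 outputs flow p/I1)
β2 stroke→J1  (J1 flow already set via bond 5)

β0 |J1
β1 |J1
β2 |J1
β3 |J1
β4 |J1
β5 |I1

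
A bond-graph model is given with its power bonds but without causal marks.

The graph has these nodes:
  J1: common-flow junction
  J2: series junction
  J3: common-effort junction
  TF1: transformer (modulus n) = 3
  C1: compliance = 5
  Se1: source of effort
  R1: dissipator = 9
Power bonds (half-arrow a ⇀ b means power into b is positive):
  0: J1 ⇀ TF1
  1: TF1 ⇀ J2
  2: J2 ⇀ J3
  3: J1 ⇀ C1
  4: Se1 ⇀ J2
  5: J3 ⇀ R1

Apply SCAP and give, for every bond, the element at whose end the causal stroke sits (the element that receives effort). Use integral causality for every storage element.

β0 stroke at TF1
β1 stroke at J2
β2 stroke at J3
β3 stroke at J1
β4 stroke at J2
β5 stroke at R1

#4 |J2  (Se1 fixes effort; stroke away)
#3 |J1  (C1: C, integral causality)
#0 |TF1  (only one flow-in slot at J1)
#1 |J2  (TF TF1: opposite of bond 0)
#2 |J3  (J2 needs exactly one f-in)
#5 |R1  (J3: bond 2 brought effort, rest push out)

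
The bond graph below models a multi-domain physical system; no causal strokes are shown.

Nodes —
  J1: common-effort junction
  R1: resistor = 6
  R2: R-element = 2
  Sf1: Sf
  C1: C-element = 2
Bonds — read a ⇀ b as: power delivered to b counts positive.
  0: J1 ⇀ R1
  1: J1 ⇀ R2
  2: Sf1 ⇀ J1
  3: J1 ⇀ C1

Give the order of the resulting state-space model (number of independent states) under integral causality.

1  (C1 all integral)

bond 2 |Sf1  (Sf1 (Sf) sets flow on bond)
bond 3 |J1  (C1: C, integral causality)
bond 0 |R1  (common-e at J1 fixed by 3)
bond 1 |R2  (J1 effort already set via bond 3)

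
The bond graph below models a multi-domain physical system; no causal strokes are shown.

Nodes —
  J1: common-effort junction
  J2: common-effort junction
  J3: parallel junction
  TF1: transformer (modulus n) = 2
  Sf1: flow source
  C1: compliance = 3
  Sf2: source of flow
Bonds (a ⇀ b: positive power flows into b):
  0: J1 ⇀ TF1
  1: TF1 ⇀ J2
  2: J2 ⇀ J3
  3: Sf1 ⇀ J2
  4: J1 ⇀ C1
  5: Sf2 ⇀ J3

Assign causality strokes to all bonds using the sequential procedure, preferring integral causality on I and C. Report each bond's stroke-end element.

b0 →TF1
b1 →J2
b2 →J3
b3 →Sf1
b4 →J1
b5 →Sf2

β3 stroke at Sf1  (Sf1 fixes flow; stroke at Sf1)
β5 stroke at Sf2  (Sf2 fixes flow; stroke at Sf2)
β2 stroke at J3  (J3 needs exactly one e-in)
β1 stroke at J2  (J2 needs exactly one e-in)
β0 stroke at TF1  (TF TF1: opposite of bond 1)
β4 stroke at J1  (only one effort-in slot at J1)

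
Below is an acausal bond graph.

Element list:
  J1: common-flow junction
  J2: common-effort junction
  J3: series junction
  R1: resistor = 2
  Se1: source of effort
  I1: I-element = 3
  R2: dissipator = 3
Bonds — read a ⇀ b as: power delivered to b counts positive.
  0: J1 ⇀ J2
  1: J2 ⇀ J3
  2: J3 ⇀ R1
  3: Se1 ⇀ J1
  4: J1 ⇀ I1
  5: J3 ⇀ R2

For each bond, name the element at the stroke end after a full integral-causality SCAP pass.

β3 stroke at J1  (Se1 fixes effort; stroke away)
β4 stroke at I1  (I1: I, integral causality)
β0 stroke at J1  (J1 flow already set via bond 4)
β1 stroke at J2  (J2: last free bond brings effort in)
β2 stroke at J3  (J3 flow already set via bond 1)
β5 stroke at J3  (J3 flow already set via bond 1)

β0 stroke→J1
β1 stroke→J2
β2 stroke→J3
β3 stroke→J1
β4 stroke→I1
β5 stroke→J3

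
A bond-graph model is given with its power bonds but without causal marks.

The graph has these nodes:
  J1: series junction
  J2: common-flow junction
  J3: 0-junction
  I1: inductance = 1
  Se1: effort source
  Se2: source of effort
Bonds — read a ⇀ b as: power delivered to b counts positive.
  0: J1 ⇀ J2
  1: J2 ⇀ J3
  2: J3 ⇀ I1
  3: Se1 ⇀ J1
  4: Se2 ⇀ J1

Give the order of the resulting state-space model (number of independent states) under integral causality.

1  (I1 all integral)

#3 →J1  (source Se1 imposes e)
#4 →J1  (Se2 (Se) sets effort on bond)
#0 →J2  (only one flow-in slot at J1)
#1 →J3  (closing 1-jn rule on J2)
#2 →I1  (J3 effort already set via bond 1)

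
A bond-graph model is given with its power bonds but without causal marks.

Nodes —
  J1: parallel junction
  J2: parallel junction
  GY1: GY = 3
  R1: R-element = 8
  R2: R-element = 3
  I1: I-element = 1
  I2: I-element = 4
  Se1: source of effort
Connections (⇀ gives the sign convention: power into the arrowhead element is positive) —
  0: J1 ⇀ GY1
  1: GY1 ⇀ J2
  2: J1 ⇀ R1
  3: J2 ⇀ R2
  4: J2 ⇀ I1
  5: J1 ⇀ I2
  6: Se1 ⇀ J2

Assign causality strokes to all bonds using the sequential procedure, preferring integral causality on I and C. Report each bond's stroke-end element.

b6 stroke at J2  (Se1 fixes effort; stroke away)
b1 stroke at GY1  (J2: bond 6 brought effort, rest push out)
b3 stroke at R2  (J2 effort already set via bond 6)
b4 stroke at I1  (J2: bond 6 brought effort, rest push out)
b0 stroke at GY1  (GY GY1: same side as bond 1)
b5 stroke at I2  (prefer integral on I2)
b2 stroke at J1  (closing 0-jn rule on J1)

#0 →GY1
#1 →GY1
#2 →J1
#3 →R2
#4 →I1
#5 →I2
#6 →J2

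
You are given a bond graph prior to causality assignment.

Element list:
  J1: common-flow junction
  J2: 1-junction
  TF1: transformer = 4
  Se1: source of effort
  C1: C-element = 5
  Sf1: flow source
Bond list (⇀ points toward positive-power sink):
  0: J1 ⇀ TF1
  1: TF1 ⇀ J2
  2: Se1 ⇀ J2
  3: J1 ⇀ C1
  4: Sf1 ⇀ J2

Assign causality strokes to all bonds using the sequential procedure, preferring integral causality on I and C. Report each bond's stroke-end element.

bond 0 |TF1
bond 1 |J2
bond 2 |J2
bond 3 |J1
bond 4 |Sf1

β2 →J2  (Se1 (Se) sets effort on bond)
β4 →Sf1  (Sf1 (Sf) sets flow on bond)
β1 →J2  (J2: bond 4 brought flow, rest push out)
β0 →TF1  (through TF1, causality passes straight; one stroke at TF1)
β3 →J1  (1-jn J1 has f-setter on 0)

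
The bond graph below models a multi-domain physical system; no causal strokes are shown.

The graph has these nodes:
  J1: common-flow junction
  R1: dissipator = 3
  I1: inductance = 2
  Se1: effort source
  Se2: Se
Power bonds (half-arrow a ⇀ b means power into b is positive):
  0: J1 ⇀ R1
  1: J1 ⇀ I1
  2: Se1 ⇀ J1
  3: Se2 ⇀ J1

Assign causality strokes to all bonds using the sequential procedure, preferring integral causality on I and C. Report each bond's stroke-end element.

#0 stroke→J1
#1 stroke→I1
#2 stroke→J1
#3 stroke→J1

β2 |J1  (source Se1 imposes e)
β3 |J1  (Se2 fixes effort; stroke away)
β1 |I1  (I1 outputs flow p/I1)
β0 |J1  (1-jn J1 has f-setter on 1)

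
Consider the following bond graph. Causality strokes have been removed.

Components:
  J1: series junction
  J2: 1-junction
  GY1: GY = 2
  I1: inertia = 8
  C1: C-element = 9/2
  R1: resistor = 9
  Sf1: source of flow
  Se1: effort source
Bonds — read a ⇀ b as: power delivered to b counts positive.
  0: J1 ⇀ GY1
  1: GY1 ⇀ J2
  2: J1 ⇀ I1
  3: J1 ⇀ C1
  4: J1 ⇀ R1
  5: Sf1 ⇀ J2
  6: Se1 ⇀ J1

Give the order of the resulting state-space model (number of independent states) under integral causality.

β5 |Sf1  (Sf1: flow source, stroke at near end)
β6 |J1  (Se1 (Se) sets effort on bond)
β1 |J2  (J2 flow already set via bond 5)
β0 |J1  (through GY1, causality inverts; strokes same side of GY1)
β2 |I1  (prefer integral on I1)
β3 |J1  (common-f at J1 fixed by 2)
β4 |J1  (J1: bond 2 brought flow, rest push out)

2  (C1, I1 all integral)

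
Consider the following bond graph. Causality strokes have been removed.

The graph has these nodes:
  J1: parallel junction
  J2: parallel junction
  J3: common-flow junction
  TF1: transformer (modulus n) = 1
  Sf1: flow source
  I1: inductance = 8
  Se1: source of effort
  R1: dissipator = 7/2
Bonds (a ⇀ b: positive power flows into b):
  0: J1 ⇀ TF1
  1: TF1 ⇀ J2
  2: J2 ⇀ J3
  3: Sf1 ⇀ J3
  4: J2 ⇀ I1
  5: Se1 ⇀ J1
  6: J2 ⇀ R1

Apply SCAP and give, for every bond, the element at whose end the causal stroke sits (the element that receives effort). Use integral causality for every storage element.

bond 3 stroke at Sf1  (Sf1 (Sf) sets flow on bond)
bond 5 stroke at J1  (Se1 fixes effort; stroke away)
bond 0 stroke at TF1  (0-jn J1 has e-setter on 5)
bond 2 stroke at J3  (J3 flow already set via bond 3)
bond 1 stroke at J2  (through TF1, causality passes straight; one stroke at TF1)
bond 4 stroke at I1  (J2: bond 1 brought effort, rest push out)
bond 6 stroke at R1  (J2 effort already set via bond 1)

β0 stroke→TF1
β1 stroke→J2
β2 stroke→J3
β3 stroke→Sf1
β4 stroke→I1
β5 stroke→J1
β6 stroke→R1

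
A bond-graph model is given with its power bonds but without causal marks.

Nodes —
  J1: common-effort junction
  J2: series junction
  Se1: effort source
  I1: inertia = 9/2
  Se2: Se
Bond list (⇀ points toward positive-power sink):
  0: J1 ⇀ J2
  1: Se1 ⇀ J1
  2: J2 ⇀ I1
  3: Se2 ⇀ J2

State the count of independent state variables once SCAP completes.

1  (I1 all integral)

#1 stroke→J1  (Se1: effort source, stroke at far end)
#3 stroke→J2  (Se2: effort source, stroke at far end)
#0 stroke→J2  (common-e at J1 fixed by 1)
#2 stroke→I1  (closing 1-jn rule on J2)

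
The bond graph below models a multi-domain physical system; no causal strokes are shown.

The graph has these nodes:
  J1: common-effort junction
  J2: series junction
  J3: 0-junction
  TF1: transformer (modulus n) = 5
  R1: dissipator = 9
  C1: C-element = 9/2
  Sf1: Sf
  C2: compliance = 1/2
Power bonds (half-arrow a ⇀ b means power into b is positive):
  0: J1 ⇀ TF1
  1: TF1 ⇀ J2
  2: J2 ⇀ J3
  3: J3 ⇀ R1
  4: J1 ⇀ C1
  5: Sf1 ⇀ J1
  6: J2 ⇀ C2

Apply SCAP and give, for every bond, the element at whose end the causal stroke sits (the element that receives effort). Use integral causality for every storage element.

#5 |Sf1  (Sf1: flow source, stroke at near end)
#4 |J1  (prefer integral on C1)
#0 |TF1  (J1: bond 4 brought effort, rest push out)
#1 |J2  (TF1 one-in-one-out from 0)
#6 |J2  (C2 integral (e out))
#2 |J3  (closing 1-jn rule on J2)
#3 |R1  (J3: bond 2 brought effort, rest push out)

β0 stroke→TF1
β1 stroke→J2
β2 stroke→J3
β3 stroke→R1
β4 stroke→J1
β5 stroke→Sf1
β6 stroke→J2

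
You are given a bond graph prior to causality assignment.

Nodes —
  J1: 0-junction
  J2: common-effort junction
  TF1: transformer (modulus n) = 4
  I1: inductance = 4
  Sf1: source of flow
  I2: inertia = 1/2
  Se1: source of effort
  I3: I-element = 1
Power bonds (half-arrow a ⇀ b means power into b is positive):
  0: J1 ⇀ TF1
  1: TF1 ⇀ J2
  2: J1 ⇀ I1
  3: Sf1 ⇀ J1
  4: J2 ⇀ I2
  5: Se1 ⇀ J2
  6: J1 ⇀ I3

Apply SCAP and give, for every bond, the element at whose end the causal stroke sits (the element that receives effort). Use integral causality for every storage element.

#3 stroke at Sf1  (Sf1 (Sf) sets flow on bond)
#5 stroke at J2  (Se1: effort source, stroke at far end)
#1 stroke at TF1  (common-e at J2 fixed by 5)
#4 stroke at I2  (J2 effort already set via bond 5)
#0 stroke at J1  (TF TF1: opposite of bond 1)
#2 stroke at I1  (J1: bond 0 brought effort, rest push out)
#6 stroke at I3  (0-jn J1 has e-setter on 0)

b0 stroke at J1
b1 stroke at TF1
b2 stroke at I1
b3 stroke at Sf1
b4 stroke at I2
b5 stroke at J2
b6 stroke at I3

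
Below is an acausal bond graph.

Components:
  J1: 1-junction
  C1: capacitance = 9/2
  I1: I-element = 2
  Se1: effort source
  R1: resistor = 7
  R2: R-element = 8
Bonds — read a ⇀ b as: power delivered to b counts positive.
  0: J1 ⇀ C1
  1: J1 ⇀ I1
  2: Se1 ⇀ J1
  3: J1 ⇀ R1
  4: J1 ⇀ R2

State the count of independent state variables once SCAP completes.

bond 2 stroke at J1  (Se1: effort source, stroke at far end)
bond 0 stroke at J1  (C1 outputs effort q/C1)
bond 1 stroke at I1  (I1: I, integral causality)
bond 3 stroke at J1  (common-f at J1 fixed by 1)
bond 4 stroke at J1  (J1: bond 1 brought flow, rest push out)

2  (C1, I1 all integral)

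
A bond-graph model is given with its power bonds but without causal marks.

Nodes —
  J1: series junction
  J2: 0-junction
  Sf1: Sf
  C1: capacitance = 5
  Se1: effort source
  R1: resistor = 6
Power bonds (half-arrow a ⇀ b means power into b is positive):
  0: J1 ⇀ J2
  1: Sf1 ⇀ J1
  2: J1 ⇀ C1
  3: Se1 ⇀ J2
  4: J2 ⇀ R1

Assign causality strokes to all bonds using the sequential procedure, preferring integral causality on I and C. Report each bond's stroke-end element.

b0 →J1
b1 →Sf1
b2 →J1
b3 →J2
b4 →R1

#1 stroke at Sf1  (Sf1: flow source, stroke at near end)
#3 stroke at J2  (Se1 (Se) sets effort on bond)
#0 stroke at J1  (1-jn J1 has f-setter on 1)
#2 stroke at J1  (1-jn J1 has f-setter on 1)
#4 stroke at R1  (J2: bond 3 brought effort, rest push out)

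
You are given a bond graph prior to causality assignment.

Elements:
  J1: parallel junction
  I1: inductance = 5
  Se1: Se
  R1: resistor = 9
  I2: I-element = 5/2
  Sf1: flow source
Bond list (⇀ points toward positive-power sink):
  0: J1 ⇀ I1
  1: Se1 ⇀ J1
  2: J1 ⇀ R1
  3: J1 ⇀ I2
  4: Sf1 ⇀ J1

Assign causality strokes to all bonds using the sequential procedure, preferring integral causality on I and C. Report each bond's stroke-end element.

#1 stroke at J1  (Se1 (Se) sets effort on bond)
#4 stroke at Sf1  (Sf1: flow source, stroke at near end)
#0 stroke at I1  (0-jn J1 has e-setter on 1)
#2 stroke at R1  (J1: bond 1 brought effort, rest push out)
#3 stroke at I2  (J1 effort already set via bond 1)

β0 →I1
β1 →J1
β2 →R1
β3 →I2
β4 →Sf1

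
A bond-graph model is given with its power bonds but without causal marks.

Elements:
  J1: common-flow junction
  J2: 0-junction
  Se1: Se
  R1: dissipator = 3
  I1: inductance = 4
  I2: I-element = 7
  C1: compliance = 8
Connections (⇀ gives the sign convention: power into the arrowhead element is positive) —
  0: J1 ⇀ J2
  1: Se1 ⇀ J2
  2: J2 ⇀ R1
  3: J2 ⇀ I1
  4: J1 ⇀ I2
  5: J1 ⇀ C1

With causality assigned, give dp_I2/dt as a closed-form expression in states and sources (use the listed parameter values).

b1 stroke at J2  (Se1: effort source, stroke at far end)
b0 stroke at J1  (common-e at J2 fixed by 1)
b2 stroke at R1  (J2: bond 1 brought effort, rest push out)
b3 stroke at I1  (0-jn J2 has e-setter on 1)
b4 stroke at I2  (I2 outputs flow p/I2)
b5 stroke at J1  (J1: bond 4 brought flow, rest push out)

dp_I2/dt = -E_Se1 - q_C1/8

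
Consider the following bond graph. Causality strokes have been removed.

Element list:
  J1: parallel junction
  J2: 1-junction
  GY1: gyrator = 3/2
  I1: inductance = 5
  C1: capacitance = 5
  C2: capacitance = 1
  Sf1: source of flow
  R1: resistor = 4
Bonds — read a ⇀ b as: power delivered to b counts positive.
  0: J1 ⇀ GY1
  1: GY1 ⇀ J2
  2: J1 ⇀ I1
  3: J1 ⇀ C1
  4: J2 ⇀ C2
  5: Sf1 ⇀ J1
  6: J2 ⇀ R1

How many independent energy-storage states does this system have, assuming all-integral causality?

3  (C1, C2, I1 all integral)

b5 stroke→Sf1  (source Sf1 imposes f)
b2 stroke→I1  (prefer integral on I1)
b3 stroke→J1  (C1 outputs effort q/C1)
b0 stroke→GY1  (common-e at J1 fixed by 3)
b1 stroke→GY1  (GY1 both-in/both-out from 0)
b4 stroke→J2  (J2: bond 1 brought flow, rest push out)
b6 stroke→J2  (J2 flow already set via bond 1)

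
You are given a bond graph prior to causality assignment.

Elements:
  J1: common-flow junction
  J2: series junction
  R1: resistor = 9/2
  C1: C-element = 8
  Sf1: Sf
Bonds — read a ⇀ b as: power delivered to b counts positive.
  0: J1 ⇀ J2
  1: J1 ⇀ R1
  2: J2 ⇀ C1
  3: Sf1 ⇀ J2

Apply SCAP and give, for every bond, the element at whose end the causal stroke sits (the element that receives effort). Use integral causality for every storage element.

#0 →J2
#1 →J1
#2 →J2
#3 →Sf1

b3 stroke at Sf1  (Sf1: flow source, stroke at near end)
b0 stroke at J2  (1-jn J2 has f-setter on 3)
b2 stroke at J2  (common-f at J2 fixed by 3)
b1 stroke at J1  (1-jn J1 has f-setter on 0)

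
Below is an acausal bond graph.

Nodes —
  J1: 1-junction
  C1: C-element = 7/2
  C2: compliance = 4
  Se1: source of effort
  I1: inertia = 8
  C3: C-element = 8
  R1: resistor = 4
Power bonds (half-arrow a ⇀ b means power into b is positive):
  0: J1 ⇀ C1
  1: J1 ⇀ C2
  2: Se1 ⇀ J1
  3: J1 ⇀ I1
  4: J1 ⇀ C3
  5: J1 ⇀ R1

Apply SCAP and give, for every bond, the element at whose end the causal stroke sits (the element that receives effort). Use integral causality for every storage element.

#2 →J1  (Se1 fixes effort; stroke away)
#0 →J1  (C1 integral (e out))
#1 →J1  (prefer integral on C2)
#3 →I1  (prefer integral on I1)
#4 →J1  (common-f at J1 fixed by 3)
#5 →J1  (J1 flow already set via bond 3)

b0 stroke at J1
b1 stroke at J1
b2 stroke at J1
b3 stroke at I1
b4 stroke at J1
b5 stroke at J1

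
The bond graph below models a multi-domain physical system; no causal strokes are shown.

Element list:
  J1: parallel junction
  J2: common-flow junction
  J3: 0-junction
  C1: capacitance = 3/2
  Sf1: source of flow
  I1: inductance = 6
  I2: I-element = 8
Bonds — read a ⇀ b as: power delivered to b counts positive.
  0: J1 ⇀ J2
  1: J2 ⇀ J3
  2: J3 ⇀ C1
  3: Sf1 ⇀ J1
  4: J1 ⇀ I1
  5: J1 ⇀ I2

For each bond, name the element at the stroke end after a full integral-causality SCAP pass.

#3 stroke at Sf1  (source Sf1 imposes f)
#2 stroke at J3  (C1 integral (e out))
#1 stroke at J2  (J3: bond 2 brought effort, rest push out)
#0 stroke at J1  (closing 1-jn rule on J2)
#4 stroke at I1  (J1 effort already set via bond 0)
#5 stroke at I2  (J1: bond 0 brought effort, rest push out)

#0 stroke→J1
#1 stroke→J2
#2 stroke→J3
#3 stroke→Sf1
#4 stroke→I1
#5 stroke→I2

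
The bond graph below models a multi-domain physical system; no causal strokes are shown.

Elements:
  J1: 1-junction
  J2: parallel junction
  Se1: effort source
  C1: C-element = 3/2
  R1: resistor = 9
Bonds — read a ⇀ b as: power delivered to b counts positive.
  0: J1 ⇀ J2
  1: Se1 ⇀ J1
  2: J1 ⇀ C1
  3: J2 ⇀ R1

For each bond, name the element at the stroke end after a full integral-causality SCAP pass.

b0 →J2
b1 →J1
b2 →J1
b3 →R1

#1 stroke→J1  (Se1: effort source, stroke at far end)
#2 stroke→J1  (C1 outputs effort q/C1)
#0 stroke→J2  (closing 1-jn rule on J1)
#3 stroke→R1  (common-e at J2 fixed by 0)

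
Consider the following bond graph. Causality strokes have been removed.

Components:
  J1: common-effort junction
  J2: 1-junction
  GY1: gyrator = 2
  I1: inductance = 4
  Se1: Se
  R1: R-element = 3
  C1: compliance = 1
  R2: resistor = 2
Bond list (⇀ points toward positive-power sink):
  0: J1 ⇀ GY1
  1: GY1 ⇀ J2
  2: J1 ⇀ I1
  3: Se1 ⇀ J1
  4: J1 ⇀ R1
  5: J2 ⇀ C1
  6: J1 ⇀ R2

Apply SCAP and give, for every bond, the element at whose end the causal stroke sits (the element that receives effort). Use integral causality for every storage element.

bond 0 stroke→GY1
bond 1 stroke→GY1
bond 2 stroke→I1
bond 3 stroke→J1
bond 4 stroke→R1
bond 5 stroke→J2
bond 6 stroke→R2

b3 stroke at J1  (Se1 (Se) sets effort on bond)
b0 stroke at GY1  (common-e at J1 fixed by 3)
b2 stroke at I1  (J1: bond 3 brought effort, rest push out)
b4 stroke at R1  (J1 effort already set via bond 3)
b6 stroke at R2  (J1 effort already set via bond 3)
b1 stroke at GY1  (GY GY1: same side as bond 0)
b5 stroke at J2  (J2: bond 1 brought flow, rest push out)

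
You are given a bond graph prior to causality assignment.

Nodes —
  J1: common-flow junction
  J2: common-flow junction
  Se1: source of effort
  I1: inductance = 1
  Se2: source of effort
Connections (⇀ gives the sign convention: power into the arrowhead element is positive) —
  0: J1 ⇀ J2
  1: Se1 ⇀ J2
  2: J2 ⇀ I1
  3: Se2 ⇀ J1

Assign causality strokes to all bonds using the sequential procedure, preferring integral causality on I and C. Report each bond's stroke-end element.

bond 0 →J2
bond 1 →J2
bond 2 →I1
bond 3 →J1

b1 →J2  (Se1: effort source, stroke at far end)
b3 →J1  (Se2: effort source, stroke at far end)
b0 →J2  (only one flow-in slot at J1)
b2 →I1  (only one flow-in slot at J2)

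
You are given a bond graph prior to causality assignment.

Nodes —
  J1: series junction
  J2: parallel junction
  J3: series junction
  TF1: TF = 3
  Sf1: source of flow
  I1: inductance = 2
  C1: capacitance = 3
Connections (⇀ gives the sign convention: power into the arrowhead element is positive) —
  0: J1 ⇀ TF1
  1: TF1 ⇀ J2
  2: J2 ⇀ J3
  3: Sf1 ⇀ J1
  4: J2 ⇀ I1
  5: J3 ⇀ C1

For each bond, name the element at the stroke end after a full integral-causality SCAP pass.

β3 stroke at Sf1  (source Sf1 imposes f)
β0 stroke at J1  (J1: bond 3 brought flow, rest push out)
β1 stroke at TF1  (TF1: transformer flips bond 0)
β4 stroke at I1  (I1 outputs flow p/I1)
β2 stroke at J2  (J2: last free bond brings effort in)
β5 stroke at J3  (common-f at J3 fixed by 2)

β0 stroke at J1
β1 stroke at TF1
β2 stroke at J2
β3 stroke at Sf1
β4 stroke at I1
β5 stroke at J3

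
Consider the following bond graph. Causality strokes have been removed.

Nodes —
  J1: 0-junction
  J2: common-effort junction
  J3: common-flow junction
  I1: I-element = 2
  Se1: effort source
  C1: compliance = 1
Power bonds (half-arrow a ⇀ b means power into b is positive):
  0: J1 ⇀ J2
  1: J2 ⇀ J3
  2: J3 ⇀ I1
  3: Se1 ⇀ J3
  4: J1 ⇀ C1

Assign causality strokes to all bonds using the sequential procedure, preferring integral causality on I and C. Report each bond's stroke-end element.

b3 →J3  (source Se1 imposes e)
b2 →I1  (I1 integral (f out))
b1 →J3  (J3 flow already set via bond 2)
b0 →J2  (J2: last free bond brings effort in)
b4 →J1  (J1: last free bond brings effort in)

β0 |J2
β1 |J3
β2 |I1
β3 |J3
β4 |J1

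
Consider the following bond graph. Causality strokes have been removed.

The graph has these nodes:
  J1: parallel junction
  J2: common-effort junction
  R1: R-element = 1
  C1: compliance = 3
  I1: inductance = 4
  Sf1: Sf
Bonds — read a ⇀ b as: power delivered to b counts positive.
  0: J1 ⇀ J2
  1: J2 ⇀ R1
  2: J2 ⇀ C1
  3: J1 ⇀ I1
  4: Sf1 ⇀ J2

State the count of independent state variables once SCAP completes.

2  (C1, I1 all integral)

bond 4 stroke at Sf1  (Sf1: flow source, stroke at near end)
bond 2 stroke at J2  (C1: C, integral causality)
bond 0 stroke at J1  (common-e at J2 fixed by 2)
bond 1 stroke at R1  (J2: bond 2 brought effort, rest push out)
bond 3 stroke at I1  (J1 effort already set via bond 0)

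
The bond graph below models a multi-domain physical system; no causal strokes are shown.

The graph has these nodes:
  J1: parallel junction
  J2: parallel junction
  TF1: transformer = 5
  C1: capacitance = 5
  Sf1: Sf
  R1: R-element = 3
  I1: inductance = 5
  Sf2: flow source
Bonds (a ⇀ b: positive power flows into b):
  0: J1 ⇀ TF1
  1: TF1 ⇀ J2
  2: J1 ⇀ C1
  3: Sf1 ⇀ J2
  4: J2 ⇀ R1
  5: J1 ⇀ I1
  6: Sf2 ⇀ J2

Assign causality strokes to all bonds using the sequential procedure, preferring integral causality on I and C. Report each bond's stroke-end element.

β3 |Sf1  (Sf1: flow source, stroke at near end)
β6 |Sf2  (Sf2 (Sf) sets flow on bond)
β2 |J1  (C1: C, integral causality)
β0 |TF1  (J1 effort already set via bond 2)
β5 |I1  (J1 effort already set via bond 2)
β1 |J2  (through TF1, causality passes straight; one stroke at TF1)
β4 |R1  (J2: bond 1 brought effort, rest push out)

bond 0 stroke at TF1
bond 1 stroke at J2
bond 2 stroke at J1
bond 3 stroke at Sf1
bond 4 stroke at R1
bond 5 stroke at I1
bond 6 stroke at Sf2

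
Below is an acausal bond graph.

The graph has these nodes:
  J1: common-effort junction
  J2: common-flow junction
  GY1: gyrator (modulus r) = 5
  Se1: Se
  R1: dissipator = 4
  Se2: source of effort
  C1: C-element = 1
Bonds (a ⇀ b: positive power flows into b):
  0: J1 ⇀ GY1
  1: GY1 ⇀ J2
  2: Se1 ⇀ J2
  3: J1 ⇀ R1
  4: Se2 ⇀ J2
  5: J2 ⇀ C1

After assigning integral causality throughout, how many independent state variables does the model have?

bond 2 stroke→J2  (source Se1 imposes e)
bond 4 stroke→J2  (Se2 (Se) sets effort on bond)
bond 5 stroke→J2  (C1 outputs effort q/C1)
bond 1 stroke→GY1  (closing 1-jn rule on J2)
bond 0 stroke→GY1  (GY1 both-in/both-out from 1)
bond 3 stroke→J1  (J1 needs exactly one e-in)

1  (C1 all integral)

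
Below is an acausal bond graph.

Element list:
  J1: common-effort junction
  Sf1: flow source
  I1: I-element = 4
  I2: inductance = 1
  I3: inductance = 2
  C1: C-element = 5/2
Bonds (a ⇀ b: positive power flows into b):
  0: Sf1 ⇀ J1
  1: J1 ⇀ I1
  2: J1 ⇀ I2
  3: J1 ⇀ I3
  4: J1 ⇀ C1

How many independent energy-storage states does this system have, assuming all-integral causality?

4  (C1, I1, I2, I3 all integral)

b0 stroke→Sf1  (Sf1 (Sf) sets flow on bond)
b1 stroke→I1  (I1 outputs flow p/I1)
b2 stroke→I2  (I2 outputs flow p/I2)
b3 stroke→I3  (I3 outputs flow p/I3)
b4 stroke→J1  (J1: last free bond brings effort in)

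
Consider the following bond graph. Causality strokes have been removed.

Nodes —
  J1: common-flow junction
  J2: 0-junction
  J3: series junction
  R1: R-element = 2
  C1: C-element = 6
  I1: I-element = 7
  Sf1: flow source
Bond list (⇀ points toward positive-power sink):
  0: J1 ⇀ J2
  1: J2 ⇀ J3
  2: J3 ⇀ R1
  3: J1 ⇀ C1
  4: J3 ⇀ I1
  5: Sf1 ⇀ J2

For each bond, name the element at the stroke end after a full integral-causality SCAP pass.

β5 stroke→Sf1  (Sf1 fixes flow; stroke at Sf1)
β3 stroke→J1  (C1: C, integral causality)
β0 stroke→J2  (J1 needs exactly one f-in)
β1 stroke→J3  (common-e at J2 fixed by 0)
β4 stroke→I1  (I1 outputs flow p/I1)
β2 stroke→J3  (1-jn J3 has f-setter on 4)

#0 stroke→J2
#1 stroke→J3
#2 stroke→J3
#3 stroke→J1
#4 stroke→I1
#5 stroke→Sf1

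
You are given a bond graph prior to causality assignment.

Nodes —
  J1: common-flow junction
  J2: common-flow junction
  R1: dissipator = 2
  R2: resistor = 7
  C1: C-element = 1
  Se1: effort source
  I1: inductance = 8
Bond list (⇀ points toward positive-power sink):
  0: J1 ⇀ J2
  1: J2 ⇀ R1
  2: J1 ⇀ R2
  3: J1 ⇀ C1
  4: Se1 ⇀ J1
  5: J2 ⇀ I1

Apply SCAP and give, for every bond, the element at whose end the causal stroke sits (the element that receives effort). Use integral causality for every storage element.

bond 0 stroke at J2
bond 1 stroke at J2
bond 2 stroke at J1
bond 3 stroke at J1
bond 4 stroke at J1
bond 5 stroke at I1

b4 →J1  (Se1 fixes effort; stroke away)
b3 →J1  (prefer integral on C1)
b5 →I1  (I1: I, integral causality)
b0 →J2  (J2: bond 5 brought flow, rest push out)
b1 →J2  (J2 flow already set via bond 5)
b2 →J1  (J1 flow already set via bond 0)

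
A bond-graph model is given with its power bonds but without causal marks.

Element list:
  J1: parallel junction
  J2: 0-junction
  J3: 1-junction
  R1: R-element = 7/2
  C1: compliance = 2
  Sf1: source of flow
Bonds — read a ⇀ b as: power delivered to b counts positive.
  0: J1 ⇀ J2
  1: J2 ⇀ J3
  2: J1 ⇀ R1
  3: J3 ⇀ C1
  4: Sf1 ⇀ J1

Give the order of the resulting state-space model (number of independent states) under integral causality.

1  (C1 all integral)

b4 |Sf1  (Sf1 (Sf) sets flow on bond)
b3 |J3  (C1: C, integral causality)
b1 |J2  (J3: last free bond brings flow in)
b0 |J1  (common-e at J2 fixed by 1)
b2 |R1  (common-e at J1 fixed by 0)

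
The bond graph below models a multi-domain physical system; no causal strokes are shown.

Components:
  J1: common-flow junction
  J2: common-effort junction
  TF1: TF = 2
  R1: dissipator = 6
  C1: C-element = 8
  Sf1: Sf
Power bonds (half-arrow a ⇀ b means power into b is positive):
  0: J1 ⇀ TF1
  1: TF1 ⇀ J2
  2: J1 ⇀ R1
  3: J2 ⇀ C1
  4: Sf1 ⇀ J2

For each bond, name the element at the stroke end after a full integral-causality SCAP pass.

b4 →Sf1  (source Sf1 imposes f)
b3 →J2  (prefer integral on C1)
b1 →TF1  (0-jn J2 has e-setter on 3)
b0 →J1  (TF TF1: opposite of bond 1)
b2 →R1  (only one flow-in slot at J1)

b0 →J1
b1 →TF1
b2 →R1
b3 →J2
b4 →Sf1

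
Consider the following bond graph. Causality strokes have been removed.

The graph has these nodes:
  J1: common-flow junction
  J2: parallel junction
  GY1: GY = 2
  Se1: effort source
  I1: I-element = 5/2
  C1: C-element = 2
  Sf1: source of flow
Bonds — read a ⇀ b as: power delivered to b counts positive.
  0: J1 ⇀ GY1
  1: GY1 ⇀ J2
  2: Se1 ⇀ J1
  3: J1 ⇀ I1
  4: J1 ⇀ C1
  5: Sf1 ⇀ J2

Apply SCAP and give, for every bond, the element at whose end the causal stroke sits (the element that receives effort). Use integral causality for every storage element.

β2 |J1  (source Se1 imposes e)
β5 |Sf1  (Sf1 fixes flow; stroke at Sf1)
β1 |J2  (J2: last free bond brings effort in)
β0 |J1  (through GY1, causality inverts; strokes same side of GY1)
β3 |I1  (prefer integral on I1)
β4 |J1  (J1: bond 3 brought flow, rest push out)

bond 0 →J1
bond 1 →J2
bond 2 →J1
bond 3 →I1
bond 4 →J1
bond 5 →Sf1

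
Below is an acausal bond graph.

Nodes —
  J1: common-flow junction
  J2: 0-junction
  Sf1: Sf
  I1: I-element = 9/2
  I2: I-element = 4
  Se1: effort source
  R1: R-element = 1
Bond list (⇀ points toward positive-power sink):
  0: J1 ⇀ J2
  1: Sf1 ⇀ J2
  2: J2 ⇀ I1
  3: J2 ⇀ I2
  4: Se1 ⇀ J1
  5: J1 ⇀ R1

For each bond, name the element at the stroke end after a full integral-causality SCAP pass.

#0 stroke at J2
#1 stroke at Sf1
#2 stroke at I1
#3 stroke at I2
#4 stroke at J1
#5 stroke at J1

#1 stroke→Sf1  (Sf1: flow source, stroke at near end)
#4 stroke→J1  (Se1 fixes effort; stroke away)
#2 stroke→I1  (I1 outputs flow p/I1)
#3 stroke→I2  (I2 integral (f out))
#0 stroke→J2  (J2 needs exactly one e-in)
#5 stroke→J1  (J1 flow already set via bond 0)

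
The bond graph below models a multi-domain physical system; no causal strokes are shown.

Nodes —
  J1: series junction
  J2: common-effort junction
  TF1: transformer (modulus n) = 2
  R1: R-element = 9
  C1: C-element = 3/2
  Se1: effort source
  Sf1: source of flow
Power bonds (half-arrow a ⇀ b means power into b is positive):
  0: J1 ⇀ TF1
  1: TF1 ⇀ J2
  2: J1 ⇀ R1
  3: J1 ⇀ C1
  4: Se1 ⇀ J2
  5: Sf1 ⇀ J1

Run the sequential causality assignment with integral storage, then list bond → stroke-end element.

b0 |J1
b1 |TF1
b2 |J1
b3 |J1
b4 |J2
b5 |Sf1

β4 →J2  (source Se1 imposes e)
β5 →Sf1  (source Sf1 imposes f)
β0 →J1  (J1: bond 5 brought flow, rest push out)
β2 →J1  (1-jn J1 has f-setter on 5)
β3 →J1  (J1 flow already set via bond 5)
β1 →TF1  (0-jn J2 has e-setter on 4)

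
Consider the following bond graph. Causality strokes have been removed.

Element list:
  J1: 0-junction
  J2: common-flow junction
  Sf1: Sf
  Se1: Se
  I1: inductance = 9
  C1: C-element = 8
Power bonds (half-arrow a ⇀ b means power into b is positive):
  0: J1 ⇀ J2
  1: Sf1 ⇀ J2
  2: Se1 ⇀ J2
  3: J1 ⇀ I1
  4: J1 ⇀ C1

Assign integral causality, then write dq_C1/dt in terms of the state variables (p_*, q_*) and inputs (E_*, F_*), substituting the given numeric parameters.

bond 1 |Sf1  (Sf1: flow source, stroke at near end)
bond 2 |J2  (Se1: effort source, stroke at far end)
bond 0 |J2  (J2 flow already set via bond 1)
bond 3 |I1  (prefer integral on I1)
bond 4 |J1  (only one effort-in slot at J1)

dq_C1/dt = -F_Sf1 - p_I1/9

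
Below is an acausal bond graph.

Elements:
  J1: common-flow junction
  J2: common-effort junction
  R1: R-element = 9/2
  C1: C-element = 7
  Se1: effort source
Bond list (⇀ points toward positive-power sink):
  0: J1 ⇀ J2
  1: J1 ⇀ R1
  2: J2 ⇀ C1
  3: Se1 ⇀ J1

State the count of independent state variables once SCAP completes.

b3 →J1  (Se1 fixes effort; stroke away)
b2 →J2  (C1 integral (e out))
b0 →J1  (J2: bond 2 brought effort, rest push out)
b1 →R1  (only one flow-in slot at J1)

1  (C1 all integral)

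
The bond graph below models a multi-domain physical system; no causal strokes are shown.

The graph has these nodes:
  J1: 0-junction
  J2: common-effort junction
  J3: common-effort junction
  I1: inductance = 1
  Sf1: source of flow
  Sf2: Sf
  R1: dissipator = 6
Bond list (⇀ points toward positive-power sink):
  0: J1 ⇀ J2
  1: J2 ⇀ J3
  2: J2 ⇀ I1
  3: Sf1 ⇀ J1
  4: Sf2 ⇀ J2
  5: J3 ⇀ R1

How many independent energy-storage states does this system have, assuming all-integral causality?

1  (I1 all integral)

β3 stroke→Sf1  (Sf1: flow source, stroke at near end)
β4 stroke→Sf2  (source Sf2 imposes f)
β0 stroke→J1  (J1 needs exactly one e-in)
β2 stroke→I1  (prefer integral on I1)
β1 stroke→J2  (J2: last free bond brings effort in)
β5 stroke→J3  (J3: last free bond brings effort in)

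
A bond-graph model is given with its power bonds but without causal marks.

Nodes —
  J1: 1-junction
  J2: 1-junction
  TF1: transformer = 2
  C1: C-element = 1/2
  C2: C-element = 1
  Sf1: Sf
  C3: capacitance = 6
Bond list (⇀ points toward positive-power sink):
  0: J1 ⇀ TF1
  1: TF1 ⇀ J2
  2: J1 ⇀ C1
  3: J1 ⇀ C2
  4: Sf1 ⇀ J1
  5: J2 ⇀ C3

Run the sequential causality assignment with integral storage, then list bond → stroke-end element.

β0 →J1
β1 →TF1
β2 →J1
β3 →J1
β4 →Sf1
β5 →J2

bond 4 stroke at Sf1  (source Sf1 imposes f)
bond 0 stroke at J1  (common-f at J1 fixed by 4)
bond 2 stroke at J1  (J1 flow already set via bond 4)
bond 3 stroke at J1  (J1: bond 4 brought flow, rest push out)
bond 1 stroke at TF1  (TF1 one-in-one-out from 0)
bond 5 stroke at J2  (common-f at J2 fixed by 1)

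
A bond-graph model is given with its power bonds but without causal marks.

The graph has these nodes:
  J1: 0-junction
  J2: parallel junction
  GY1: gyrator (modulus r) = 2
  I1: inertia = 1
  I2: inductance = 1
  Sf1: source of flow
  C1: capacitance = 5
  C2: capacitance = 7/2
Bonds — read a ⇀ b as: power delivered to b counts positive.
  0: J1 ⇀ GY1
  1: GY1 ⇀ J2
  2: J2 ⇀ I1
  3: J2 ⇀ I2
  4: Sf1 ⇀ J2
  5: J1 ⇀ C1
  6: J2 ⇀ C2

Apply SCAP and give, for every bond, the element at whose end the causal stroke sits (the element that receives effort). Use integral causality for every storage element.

b0 stroke at GY1
b1 stroke at GY1
b2 stroke at I1
b3 stroke at I2
b4 stroke at Sf1
b5 stroke at J1
b6 stroke at J2

#4 →Sf1  (Sf1: flow source, stroke at near end)
#2 →I1  (I1 outputs flow p/I1)
#3 →I2  (I2 outputs flow p/I2)
#5 →J1  (C1 integral (e out))
#0 →GY1  (0-jn J1 has e-setter on 5)
#1 →GY1  (GY GY1: same side as bond 0)
#6 →J2  (J2: last free bond brings effort in)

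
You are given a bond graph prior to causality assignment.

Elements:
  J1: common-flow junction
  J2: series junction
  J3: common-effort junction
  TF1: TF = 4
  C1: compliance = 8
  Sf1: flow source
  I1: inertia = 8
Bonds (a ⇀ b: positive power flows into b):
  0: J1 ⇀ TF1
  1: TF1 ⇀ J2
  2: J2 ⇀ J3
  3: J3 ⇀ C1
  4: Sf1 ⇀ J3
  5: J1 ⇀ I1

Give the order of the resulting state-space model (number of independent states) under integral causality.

2  (C1, I1 all integral)

bond 4 stroke→Sf1  (source Sf1 imposes f)
bond 3 stroke→J3  (C1 outputs effort q/C1)
bond 2 stroke→J2  (J3 effort already set via bond 3)
bond 1 stroke→TF1  (J2 needs exactly one f-in)
bond 0 stroke→J1  (TF1: transformer flips bond 1)
bond 5 stroke→I1  (closing 1-jn rule on J1)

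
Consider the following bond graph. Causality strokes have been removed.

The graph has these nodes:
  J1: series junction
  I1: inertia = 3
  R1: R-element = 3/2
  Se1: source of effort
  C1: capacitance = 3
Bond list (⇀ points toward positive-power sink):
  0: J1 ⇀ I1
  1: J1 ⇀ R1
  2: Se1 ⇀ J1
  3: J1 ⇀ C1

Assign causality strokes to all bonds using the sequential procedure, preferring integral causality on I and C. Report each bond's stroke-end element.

b2 |J1  (Se1: effort source, stroke at far end)
b0 |I1  (prefer integral on I1)
b1 |J1  (common-f at J1 fixed by 0)
b3 |J1  (1-jn J1 has f-setter on 0)

#0 stroke at I1
#1 stroke at J1
#2 stroke at J1
#3 stroke at J1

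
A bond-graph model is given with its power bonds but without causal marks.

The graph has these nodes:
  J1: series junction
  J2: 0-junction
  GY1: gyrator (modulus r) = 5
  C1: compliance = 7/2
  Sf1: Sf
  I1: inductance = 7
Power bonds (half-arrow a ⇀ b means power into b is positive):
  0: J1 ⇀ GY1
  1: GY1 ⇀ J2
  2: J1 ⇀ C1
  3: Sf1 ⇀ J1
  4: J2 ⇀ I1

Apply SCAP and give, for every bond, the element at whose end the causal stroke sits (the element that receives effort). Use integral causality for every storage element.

#0 |J1
#1 |J2
#2 |J1
#3 |Sf1
#4 |I1

b3 |Sf1  (source Sf1 imposes f)
b0 |J1  (J1: bond 3 brought flow, rest push out)
b2 |J1  (1-jn J1 has f-setter on 3)
b1 |J2  (through GY1, causality inverts; strokes same side of GY1)
b4 |I1  (common-e at J2 fixed by 1)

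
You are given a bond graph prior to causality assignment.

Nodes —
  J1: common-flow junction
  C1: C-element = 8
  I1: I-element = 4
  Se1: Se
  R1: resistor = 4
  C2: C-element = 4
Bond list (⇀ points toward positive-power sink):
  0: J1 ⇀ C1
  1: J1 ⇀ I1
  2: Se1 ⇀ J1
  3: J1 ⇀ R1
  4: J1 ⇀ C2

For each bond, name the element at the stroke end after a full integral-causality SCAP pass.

bond 2 |J1  (Se1 fixes effort; stroke away)
bond 0 |J1  (C1 integral (e out))
bond 1 |I1  (I1: I, integral causality)
bond 3 |J1  (J1 flow already set via bond 1)
bond 4 |J1  (J1: bond 1 brought flow, rest push out)

β0 |J1
β1 |I1
β2 |J1
β3 |J1
β4 |J1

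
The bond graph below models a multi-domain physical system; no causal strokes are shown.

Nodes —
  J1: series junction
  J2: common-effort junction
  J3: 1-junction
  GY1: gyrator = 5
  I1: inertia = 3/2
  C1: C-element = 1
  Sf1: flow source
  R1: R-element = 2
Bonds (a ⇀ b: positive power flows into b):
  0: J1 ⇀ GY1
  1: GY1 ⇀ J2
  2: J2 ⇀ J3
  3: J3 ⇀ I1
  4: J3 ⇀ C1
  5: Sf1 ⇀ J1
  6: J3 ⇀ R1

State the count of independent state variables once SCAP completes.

bond 5 stroke→Sf1  (Sf1 (Sf) sets flow on bond)
bond 0 stroke→J1  (J1: bond 5 brought flow, rest push out)
bond 1 stroke→J2  (GY GY1: same side as bond 0)
bond 2 stroke→J3  (common-e at J2 fixed by 1)
bond 3 stroke→I1  (prefer integral on I1)
bond 4 stroke→J3  (1-jn J3 has f-setter on 3)
bond 6 stroke→J3  (1-jn J3 has f-setter on 3)

2  (C1, I1 all integral)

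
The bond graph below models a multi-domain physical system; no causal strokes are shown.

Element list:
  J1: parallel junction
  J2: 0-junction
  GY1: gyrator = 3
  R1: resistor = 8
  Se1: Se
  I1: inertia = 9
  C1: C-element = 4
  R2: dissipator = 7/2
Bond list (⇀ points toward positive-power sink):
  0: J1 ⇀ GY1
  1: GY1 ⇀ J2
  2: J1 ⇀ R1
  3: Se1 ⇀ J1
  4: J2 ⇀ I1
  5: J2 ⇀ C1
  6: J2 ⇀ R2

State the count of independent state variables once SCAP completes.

#3 |J1  (Se1 (Se) sets effort on bond)
#0 |GY1  (0-jn J1 has e-setter on 3)
#2 |R1  (J1: bond 3 brought effort, rest push out)
#1 |GY1  (GY1: gyrator matches bond 0)
#4 |I1  (prefer integral on I1)
#5 |J2  (prefer integral on C1)
#6 |R2  (common-e at J2 fixed by 5)

2  (C1, I1 all integral)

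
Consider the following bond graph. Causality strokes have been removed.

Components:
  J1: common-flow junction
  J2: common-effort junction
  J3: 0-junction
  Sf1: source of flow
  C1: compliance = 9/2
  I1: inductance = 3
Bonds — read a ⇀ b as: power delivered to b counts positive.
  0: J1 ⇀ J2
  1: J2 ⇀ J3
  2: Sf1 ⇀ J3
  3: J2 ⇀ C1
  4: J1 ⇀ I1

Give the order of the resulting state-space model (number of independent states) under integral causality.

b2 →Sf1  (Sf1 (Sf) sets flow on bond)
b1 →J3  (J3: last free bond brings effort in)
b3 →J2  (prefer integral on C1)
b0 →J1  (J2: bond 3 brought effort, rest push out)
b4 →I1  (J1 needs exactly one f-in)

2  (C1, I1 all integral)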